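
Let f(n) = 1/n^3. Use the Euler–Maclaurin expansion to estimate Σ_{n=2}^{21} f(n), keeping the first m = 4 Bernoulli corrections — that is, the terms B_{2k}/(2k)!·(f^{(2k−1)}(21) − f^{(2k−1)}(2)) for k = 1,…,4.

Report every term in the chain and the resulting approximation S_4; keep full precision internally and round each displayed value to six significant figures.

S_4 ≈ 0.200921

Integral: ∫_2^21 1/x^3 dx = 0.123866.
½[f(2) + f(21)] = ½[0.125000 + 0.000107980] = 0.0625540.
So far: 0.186420.
Correction k=1: B_{2}/2! · (f^{(1)}(21) − f^{(1)}(2)) = 1/12 · (-1.54257e-05 − (-0.187500)) = 0.0156237.
Running total after k=1: 0.202044.
Correction k=2: B_{4}/4! · (f^{(3)}(21) − f^{(3)}(2)) = −1/720 · (-6.99577e-07 − (-0.937500)) = -0.00130208.
Running total after k=2: 0.200742.
Correction k=3: B_{6}/6! · (f^{(5)}(21) − f^{(5)}(2)) = 1/30240 · (-6.66264e-08 − (-9.84375)) = 0.000325521.
Running total after k=3: 0.201067.
Correction k=4: B_{8}/8! · (f^{(7)}(21) − f^{(7)}(2)) = −1/1209600 · (-1.08778e-08 − (-177.188)) = -0.000146484.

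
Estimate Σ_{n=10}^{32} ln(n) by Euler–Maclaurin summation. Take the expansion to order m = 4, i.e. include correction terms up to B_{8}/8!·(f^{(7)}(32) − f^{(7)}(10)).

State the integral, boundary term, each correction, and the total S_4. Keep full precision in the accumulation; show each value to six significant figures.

S_4 ≈ 68.7561

Integral: ∫_10^32 ln(x) dx = 65.8777.
½[f(10) + f(32)] = ½[2.30259 + 3.46574] = 2.88416.
Integral + boundary = 68.7619.
Correction k=1: B_{2}/2! · (f^{(1)}(32) − f^{(1)}(10)) = 1/12 · (0.0312500 − 0.100000) = -0.00572917.
Partial sum through k=1: 68.7561.
Correction k=2: B_{4}/4! · (f^{(3)}(32) − f^{(3)}(10)) = −1/720 · (6.10352e-05 − 0.00200000) = 2.69301e-06.
Partial sum through k=2: 68.7561.
Correction k=3: B_{6}/6! · (f^{(5)}(32) − f^{(5)}(10)) = 1/30240 · (7.15256e-07 − 0.000240000) = -7.91286e-09.
Partial sum through k=3: 68.7561.
Correction k=4: B_{8}/8! · (f^{(7)}(32) − f^{(7)}(10)) = −1/1209600 · (2.09548e-08 − 7.20000e-05) = 5.95065e-11.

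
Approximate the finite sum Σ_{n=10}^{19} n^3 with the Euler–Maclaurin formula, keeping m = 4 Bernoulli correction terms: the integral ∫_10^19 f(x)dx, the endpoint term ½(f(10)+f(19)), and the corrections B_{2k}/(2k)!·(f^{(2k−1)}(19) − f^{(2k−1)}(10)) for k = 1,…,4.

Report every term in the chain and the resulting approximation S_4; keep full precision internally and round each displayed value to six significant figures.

The integral term ∫_10^19 x^3 dx = 30080.2.
½[f(10) + f(19)] = ½[1000.00 + 6859.00] = 3929.50.
So far: 34009.8.
Order-1 term: 1/12 · (1083.00 − 300.000) = 65.2500.
After k=1: 34075.0.
Order-2 term: −1/720 · (6.00000 − 6.00000) = 0.00000.
After k=2: 34075.0.
Order-3 term: 1/30240 · (0.00000 − 0.00000) = 0.00000.
After k=3: 34075.0.
Order-4 term: −1/1209600 · (0.00000 − 0.00000) = 0.00000.

S_4 ≈ 34075.0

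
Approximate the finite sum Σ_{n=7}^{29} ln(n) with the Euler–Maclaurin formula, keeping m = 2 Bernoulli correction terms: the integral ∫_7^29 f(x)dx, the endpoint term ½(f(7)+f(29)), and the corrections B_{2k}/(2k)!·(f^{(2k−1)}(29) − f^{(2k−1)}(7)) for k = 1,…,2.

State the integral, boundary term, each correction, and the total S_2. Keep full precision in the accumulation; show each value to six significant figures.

The integral term ∫_7^29 ln(x) dx = 62.0302.
½[f(7) + f(29)] = ½[1.94591 + 3.36730] = 2.65660.
So far: 64.6868.
Correction k=1: B_{2}/2! · (f^{(1)}(29) − f^{(1)}(7)) = 1/12 · (0.0344828 − 0.142857) = -0.00903120.
Partial sum through k=1: 64.6778.
Correction k=2: B_{4}/4! · (f^{(3)}(29) − f^{(3)}(7)) = −1/720 · (8.20042e-05 − 0.00583090) = 7.98458e-06.

S_2 ≈ 64.6778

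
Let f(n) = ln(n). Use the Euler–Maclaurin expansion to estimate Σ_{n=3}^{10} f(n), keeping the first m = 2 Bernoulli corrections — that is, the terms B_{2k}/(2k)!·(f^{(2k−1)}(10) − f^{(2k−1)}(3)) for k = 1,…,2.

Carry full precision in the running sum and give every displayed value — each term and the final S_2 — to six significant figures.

S_2 ≈ 14.4113

∫_3^10 ln(x) dx evaluates to 12.7300.
Boundary: ½(f(3) + f(10)) = ½(1.09861 + 2.30259) = 1.70060.
Integral + boundary = 14.4306.
k=1: B_{2}/(2)! × [f^{(1)}(10) − f^{(1)}(3)] = 1/12 × (0.100000 − 0.333333) = -0.0194444.
Running total after k=1: 14.4112.
k=2: B_{4}/(4)! × [f^{(3)}(10) − f^{(3)}(3)] = −1/720 × (0.00200000 − 0.0740741) = 0.000100103.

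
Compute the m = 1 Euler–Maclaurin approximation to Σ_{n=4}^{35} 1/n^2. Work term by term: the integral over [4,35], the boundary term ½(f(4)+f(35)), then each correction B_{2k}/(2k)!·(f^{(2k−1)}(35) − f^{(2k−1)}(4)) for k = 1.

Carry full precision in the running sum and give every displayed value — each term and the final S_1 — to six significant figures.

S_1 ≈ 0.255687

Integral: ∫_4^35 1/x^2 dx = 0.221429.
Endpoint term: (f(4) + f(35))/2 = (0.0625000 + 0.000816327)/2 = 0.0316582.
Integral + boundary = 0.253087.
Correction k=1: B_{2}/2! · (f^{(1)}(35) − f^{(1)}(4)) = 1/12 · (-4.66472e-05 − (-0.0312500)) = 0.00260028.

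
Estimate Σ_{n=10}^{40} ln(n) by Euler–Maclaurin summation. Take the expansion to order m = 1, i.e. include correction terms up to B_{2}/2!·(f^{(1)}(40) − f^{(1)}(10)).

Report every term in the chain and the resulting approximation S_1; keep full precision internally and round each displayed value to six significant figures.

∫_10^40 ln(x) dx evaluates to 94.5293.
½[f(10) + f(40)] = ½[2.30259 + 3.68888] = 2.99573.
So far: 97.5251.
Correction k=1: B_{2}/2! · (f^{(1)}(40) − f^{(1)}(10)) = 1/12 · (0.0250000 − 0.100000) = -0.00625000.

S_1 ≈ 97.5188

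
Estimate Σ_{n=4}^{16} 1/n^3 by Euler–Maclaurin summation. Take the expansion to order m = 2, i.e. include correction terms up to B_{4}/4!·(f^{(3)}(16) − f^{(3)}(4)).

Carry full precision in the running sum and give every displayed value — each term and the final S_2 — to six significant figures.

S_2 ≈ 0.0381839

∫_4^16 1/x^3 dx evaluates to 0.0292969.
Boundary: ½(f(4) + f(16)) = ½(0.0156250 + 0.000244141) = 0.00793457.
Running total after boundary: 0.0372314.
k=1: B_{2}/(2)! × [f^{(1)}(16) − f^{(1)}(4)] = 1/12 × (-4.57764e-05 − (-0.0117188)) = 0.000972748.
After k=1: 0.0382042.
k=2: B_{4}/(4)! × [f^{(3)}(16) − f^{(3)}(4)] = −1/720 × (-3.57628e-06 − (-0.0146484)) = -2.03401e-05.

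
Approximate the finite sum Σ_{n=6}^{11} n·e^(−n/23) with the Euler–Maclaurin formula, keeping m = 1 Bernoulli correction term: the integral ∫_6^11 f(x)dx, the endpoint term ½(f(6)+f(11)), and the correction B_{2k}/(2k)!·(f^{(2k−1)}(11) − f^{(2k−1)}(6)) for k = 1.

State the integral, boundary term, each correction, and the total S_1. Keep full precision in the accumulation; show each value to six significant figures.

∫_6^11 x·e^(−x/23) dx evaluates to 29.1135.
Endpoint term: (f(6) + f(11))/2 = (4.62229 + 6.81847)/2 = 5.72038.
Integral + boundary = 34.8339.
Order-1 term: 1/12 · (0.323405 − 0.569412) = -0.0205006.

S_1 ≈ 34.8134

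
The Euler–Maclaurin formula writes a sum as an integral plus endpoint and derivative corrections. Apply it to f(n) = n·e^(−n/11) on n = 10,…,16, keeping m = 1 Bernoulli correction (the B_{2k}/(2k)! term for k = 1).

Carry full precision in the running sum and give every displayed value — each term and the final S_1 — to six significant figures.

S_1 ≈ 27.5868

The integral term ∫_10^16 x·e^(−x/11) dx = 23.7162.
½[f(10) + f(16)] = ½[4.02890 + 3.73610] = 3.88250.
Integral + boundary = 27.5987.
Correction k=1: B_{2}/2! · (f^{(1)}(16) − f^{(1)}(10)) = 1/12 · (-0.106139 − 0.0366264) = -0.0118971.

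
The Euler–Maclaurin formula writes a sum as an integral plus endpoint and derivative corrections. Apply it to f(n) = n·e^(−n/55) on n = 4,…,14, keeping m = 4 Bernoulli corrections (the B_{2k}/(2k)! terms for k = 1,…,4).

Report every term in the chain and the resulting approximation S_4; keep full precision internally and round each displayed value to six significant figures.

The integral term ∫_4^14 x·e^(−x/55) dx = 75.2324.
Endpoint term: (f(4) + f(14))/2 = (3.71942 + 10.8538)/2 = 7.28659.
Running total after boundary: 82.5189.
Correction k=1: B_{2}/2! · (f^{(1)}(14) − f^{(1)}(4)) = 1/12 · (0.577928 − 0.862229) = -0.0236917.
Running total after k=1: 82.4953.
Correction k=2: B_{4}/4! · (f^{(3)}(14) − f^{(3)}(4)) = −1/720 · (0.000703625 − 0.000899814) = 2.72485e-07.
Running total after k=2: 82.4953.
Correction k=3: B_{6}/6! · (f^{(5)}(14) − f^{(5)}(4)) = 1/30240 · (4.02049e-07 − 5.00692e-07) = -3.26200e-12.
Running total after k=3: 82.4953.
Correction k=4: B_{8}/8! · (f^{(7)}(14) − f^{(7)}(4)) = −1/1209600 · (1.88924e-10 − 2.32703e-10) = 3.61925e-17.

S_4 ≈ 82.4953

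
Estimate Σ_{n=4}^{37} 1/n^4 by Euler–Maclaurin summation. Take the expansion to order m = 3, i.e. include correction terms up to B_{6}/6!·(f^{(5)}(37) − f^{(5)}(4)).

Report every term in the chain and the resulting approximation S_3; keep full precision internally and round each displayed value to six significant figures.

S_3 ≈ 0.00747134

The integral term ∫_4^37 1/x^4 dx = 0.00520175.
½[f(4) + f(37)] = ½[0.00390625 + 5.33572e-07] = 0.00195339.
So far: 0.00715514.
Order-1 term: 1/12 · (-5.76835e-08 − (-0.00390625)) = 0.000325516.
Partial sum through k=1: 0.00748066.
Order-2 term: −1/720 · (-1.26406e-09 − (-0.00732422)) = -1.01725e-05.
Partial sum through k=2: 0.00747049.
Order-3 term: 1/30240 · (-5.17075e-11 − (-0.0256348)) = 8.47711e-07.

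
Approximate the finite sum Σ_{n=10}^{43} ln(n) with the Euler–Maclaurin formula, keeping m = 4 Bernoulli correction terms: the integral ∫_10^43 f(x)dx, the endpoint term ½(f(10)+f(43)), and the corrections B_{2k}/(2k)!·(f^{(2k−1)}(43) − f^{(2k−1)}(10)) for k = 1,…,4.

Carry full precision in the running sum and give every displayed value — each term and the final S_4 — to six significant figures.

S_4 ≈ 108.731

Integral: ∫_10^43 ln(x) dx = 105.706.
Endpoint term: (f(10) + f(43))/2 = (2.30259 + 3.76120)/2 = 3.03189.
Integral + boundary = 108.738.
k=1: B_{2}/(2)! × [f^{(1)}(43) − f^{(1)}(10)] = 1/12 × (0.0232558 − 0.100000) = -0.00639535.
After k=1: 108.731.
k=2: B_{4}/(4)! × [f^{(3)}(43) − f^{(3)}(10)] = −1/720 × (2.51550e-05 − 0.00200000) = 2.74284e-06.
After k=2: 108.731.
k=3: B_{6}/(6)! × [f^{(5)}(43) − f^{(5)}(10)] = 1/30240 × (1.63256e-07 − 0.000240000) = -7.93111e-09.
After k=3: 108.731.
k=4: B_{8}/(8)! × [f^{(7)}(43) − f^{(7)}(10)] = −1/1209600 × (2.64883e-09 − 7.20000e-05) = 5.95216e-11.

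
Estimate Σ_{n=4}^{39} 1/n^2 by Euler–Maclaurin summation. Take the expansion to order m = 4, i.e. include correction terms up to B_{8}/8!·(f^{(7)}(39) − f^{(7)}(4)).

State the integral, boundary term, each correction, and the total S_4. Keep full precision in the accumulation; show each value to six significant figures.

S_4 ≈ 0.258508

The integral term ∫_4^39 1/x^2 dx = 0.224359.
Boundary: ½(f(4) + f(39)) = ½(0.0625000 + 0.000657462) = 0.0315787.
Running total after boundary: 0.255938.
Correction k=1: B_{2}/2! · (f^{(1)}(39) − f^{(1)}(4)) = 1/12 · (-3.37160e-05 − (-0.0312500)) = 0.00260136.
Running total after k=1: 0.258539.
Correction k=2: B_{4}/4! · (f^{(3)}(39) − f^{(3)}(4)) = −1/720 · (-2.66004e-07 − (-0.0234375)) = -3.25517e-05.
Running total after k=2: 0.258507.
Correction k=3: B_{6}/6! · (f^{(5)}(39) − f^{(5)}(4)) = 1/30240 · (-5.24663e-09 − (-0.0439453)) = 1.45322e-06.
Running total after k=3: 0.258508.
Correction k=4: B_{8}/8! · (f^{(7)}(39) − f^{(7)}(4)) = −1/1209600 · (-1.93170e-10 − (-0.153809)) = -1.27157e-07.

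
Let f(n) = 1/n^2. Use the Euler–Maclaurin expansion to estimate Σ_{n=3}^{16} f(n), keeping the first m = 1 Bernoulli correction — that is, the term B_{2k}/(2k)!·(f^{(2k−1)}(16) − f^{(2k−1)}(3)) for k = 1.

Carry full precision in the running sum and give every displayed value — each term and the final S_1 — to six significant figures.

S_1 ≈ 0.334474

Integral: ∫_3^16 1/x^2 dx = 0.270833.
½[f(3) + f(16)] = ½[0.111111 + 0.00390625] = 0.0575087.
Integral + boundary = 0.328342.
k=1: B_{2}/(2)! × [f^{(1)}(16) − f^{(1)}(3)] = 1/12 × (-0.000488281 − (-0.0740741)) = 0.00613215.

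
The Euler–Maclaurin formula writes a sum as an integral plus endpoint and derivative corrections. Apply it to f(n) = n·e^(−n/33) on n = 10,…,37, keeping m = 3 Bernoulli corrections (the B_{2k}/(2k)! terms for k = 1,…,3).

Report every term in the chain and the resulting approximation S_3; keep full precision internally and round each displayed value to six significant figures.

∫_10^37 x·e^(−x/33) dx evaluates to 295.247.
Boundary: ½(f(10) + f(37)) = ½(7.38577 + 12.0577) = 9.72175.
Running total after boundary: 304.969.
k=1: B_{2}/(2)! × [f^{(1)}(37) − f^{(1)}(10)] = 1/12 × (-0.0395012 − 0.514766) = -0.0461889.
Running total after k=1: 304.923.
k=2: B_{4}/(4)! × [f^{(3)}(37) − f^{(3)}(10)] = −1/720 × (0.000562230 − 0.00182913) = 1.75958e-06.
Running total after k=2: 304.923.
k=3: B_{6}/(6)! × [f^{(5)}(37) − f^{(5)}(10)] = 1/30240 × (1.06587e-06 − 2.92521e-06) = -6.14863e-11.

S_3 ≈ 304.923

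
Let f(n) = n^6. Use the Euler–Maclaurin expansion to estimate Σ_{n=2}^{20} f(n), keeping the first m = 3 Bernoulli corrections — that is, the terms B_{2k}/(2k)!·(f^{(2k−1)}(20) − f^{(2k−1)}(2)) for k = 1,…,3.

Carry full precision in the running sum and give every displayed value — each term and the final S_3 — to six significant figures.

Integral: ∫_2^20 x^6 dx = 1.82857e+08.
½[f(2) + f(20)] = ½[64.0000 + 6.40000e+07] = 3.20000e+07.
Integral + boundary = 2.14857e+08.
k=1: B_{2}/(2)! × [f^{(1)}(20) − f^{(1)}(2)] = 1/12 × (1.92000e+07 − 192.000) = 1.59998e+06.
Partial sum through k=1: 2.16457e+08.
k=2: B_{4}/(4)! × [f^{(3)}(20) − f^{(3)}(2)] = −1/720 × (960000 − 960.000) = -1332.00.
Partial sum through k=2: 2.16456e+08.
k=3: B_{6}/(6)! × [f^{(5)}(20) − f^{(5)}(2)] = 1/30240 × (14400.0 − 1440.00) = 0.428571.

S_3 ≈ 2.16456e+08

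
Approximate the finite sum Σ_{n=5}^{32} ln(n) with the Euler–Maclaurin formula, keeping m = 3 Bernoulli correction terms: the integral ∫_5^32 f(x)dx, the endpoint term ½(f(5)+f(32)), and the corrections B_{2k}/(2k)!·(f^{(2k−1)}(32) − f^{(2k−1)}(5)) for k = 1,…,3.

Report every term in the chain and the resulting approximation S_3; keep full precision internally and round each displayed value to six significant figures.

The integral term ∫_5^32 ln(x) dx = 75.8564.
½[f(5) + f(32)] = ½[1.60944 + 3.46574] = 2.53759.
So far: 78.3939.
Order-1 term: 1/12 · (0.0312500 − 0.200000) = -0.0140625.
Running total after k=1: 78.3799.
Order-2 term: −1/720 · (6.10352e-05 − 0.0160000) = 2.21375e-05.
Running total after k=2: 78.3799.
Order-3 term: 1/30240 · (7.15256e-07 − 0.00768000) = -2.53945e-07.

S_3 ≈ 78.3799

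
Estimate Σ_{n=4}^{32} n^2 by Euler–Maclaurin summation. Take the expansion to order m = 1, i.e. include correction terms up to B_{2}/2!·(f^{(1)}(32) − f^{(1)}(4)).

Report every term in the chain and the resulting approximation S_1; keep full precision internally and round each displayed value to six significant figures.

S_1 ≈ 11426.0

∫_4^32 x^2 dx evaluates to 10901.3.
½[f(4) + f(32)] = ½[16.0000 + 1024.00] = 520.000.
Integral + boundary = 11421.3.
Correction k=1: B_{2}/2! · (f^{(1)}(32) − f^{(1)}(4)) = 1/12 · (64.0000 − 8.00000) = 4.66667.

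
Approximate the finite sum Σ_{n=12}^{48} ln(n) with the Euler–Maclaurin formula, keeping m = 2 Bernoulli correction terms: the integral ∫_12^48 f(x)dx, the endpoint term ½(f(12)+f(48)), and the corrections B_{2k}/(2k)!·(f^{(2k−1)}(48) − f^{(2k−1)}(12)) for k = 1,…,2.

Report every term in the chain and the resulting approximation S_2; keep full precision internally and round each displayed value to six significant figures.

Integral: ∫_12^48 ln(x) dx = 119.999.
Endpoint term: (f(12) + f(48))/2 = (2.48491 + 3.87120)/2 = 3.17805.
Integral + boundary = 123.177.
Order-1 term: 1/12 · (0.0208333 − 0.0833333) = -0.00520833.
After k=1: 123.172.
Order-2 term: −1/720 · (1.80845e-05 − 0.00115741) = 1.58239e-06.

S_2 ≈ 123.172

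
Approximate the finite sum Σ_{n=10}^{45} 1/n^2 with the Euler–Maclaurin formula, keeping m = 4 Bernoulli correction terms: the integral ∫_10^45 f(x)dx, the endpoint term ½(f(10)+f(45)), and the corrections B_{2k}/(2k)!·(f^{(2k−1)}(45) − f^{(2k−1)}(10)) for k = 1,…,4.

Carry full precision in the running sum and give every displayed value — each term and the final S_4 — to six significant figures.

S_4 ≈ 0.0831892

∫_10^45 1/x^2 dx evaluates to 0.0777778.
Endpoint term: (f(10) + f(45))/2 = (0.0100000 + 0.000493827)/2 = 0.00524691.
Integral + boundary = 0.0830247.
Order-1 term: 1/12 · (-2.19479e-05 − (-0.00200000)) = 0.000164838.
Running total after k=1: 0.0831895.
Order-2 term: −1/720 · (-1.30061e-07 − (-0.000240000)) = -3.33153e-07.
Running total after k=2: 0.0831892.
Order-3 term: 1/30240 · (-1.92684e-09 − (-7.20000e-05)) = 2.38089e-09.
Running total after k=3: 0.0831892.
Order-4 term: −1/1209600 · (-5.32854e-11 − (-4.03200e-05)) = -3.33333e-11.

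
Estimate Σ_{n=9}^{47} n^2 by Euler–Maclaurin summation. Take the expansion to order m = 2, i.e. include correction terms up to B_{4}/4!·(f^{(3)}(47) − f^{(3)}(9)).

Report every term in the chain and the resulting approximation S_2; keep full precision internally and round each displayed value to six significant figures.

S_2 ≈ 35516.0

The integral term ∫_9^47 x^2 dx = 34364.7.
Boundary: ½(f(9) + f(47)) = ½(81.0000 + 2209.00) = 1145.00.
So far: 35509.7.
k=1: B_{2}/(2)! × [f^{(1)}(47) − f^{(1)}(9)] = 1/12 × (94.0000 − 18.0000) = 6.33333.
After k=1: 35516.0.
k=2: B_{4}/(4)! × [f^{(3)}(47) − f^{(3)}(9)] = −1/720 × (0.00000 − 0.00000) = 0.00000.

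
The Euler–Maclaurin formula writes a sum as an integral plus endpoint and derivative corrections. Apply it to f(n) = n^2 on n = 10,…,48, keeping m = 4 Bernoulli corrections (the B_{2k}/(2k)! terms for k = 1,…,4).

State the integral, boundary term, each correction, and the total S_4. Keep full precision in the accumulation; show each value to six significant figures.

S_4 ≈ 37739.0

The integral term ∫_10^48 x^2 dx = 36530.7.
Endpoint term: (f(10) + f(48))/2 = (100.000 + 2304.00)/2 = 1202.00.
So far: 37732.7.
Order-1 term: 1/12 · (96.0000 − 20.0000) = 6.33333.
Running total after k=1: 37739.0.
Order-2 term: −1/720 · (0.00000 − 0.00000) = 0.00000.
Running total after k=2: 37739.0.
Order-3 term: 1/30240 · (0.00000 − 0.00000) = 0.00000.
Running total after k=3: 37739.0.
Order-4 term: −1/1209600 · (0.00000 − 0.00000) = 0.00000.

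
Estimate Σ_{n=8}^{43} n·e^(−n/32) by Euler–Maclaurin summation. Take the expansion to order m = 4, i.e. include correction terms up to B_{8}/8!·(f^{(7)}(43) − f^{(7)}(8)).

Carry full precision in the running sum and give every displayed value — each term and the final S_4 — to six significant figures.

Integral: ∫_8^43 x·e^(−x/32) dx = 370.788.
Boundary: ½(f(8) + f(43)) = ½(6.23041 + 11.2172) = 8.72381.
So far: 379.511.
Order-1 term: 1/12 · (-0.0896725 − 0.584101) = -0.0561478.
Running total after k=1: 379.455.
Order-2 term: −1/720 · (0.000421932 − 0.00209151) = 2.31885e-06.
Running total after k=2: 379.455.
Order-3 term: 1/30240 · (9.09605e-07 − 3.52793e-06) = -8.65849e-11.
Running total after k=3: 379.455.
Order-4 term: −1/1209600 · (1.37419e-09 − 4.89587e-09) = 2.91145e-15.

S_4 ≈ 379.455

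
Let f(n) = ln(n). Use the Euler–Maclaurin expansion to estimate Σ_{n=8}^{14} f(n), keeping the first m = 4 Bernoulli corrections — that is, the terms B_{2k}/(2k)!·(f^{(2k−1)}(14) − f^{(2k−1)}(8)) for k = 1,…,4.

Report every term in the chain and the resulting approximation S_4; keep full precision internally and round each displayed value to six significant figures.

The integral term ∫_8^14 ln(x) dx = 14.3113.
Boundary: ½(f(8) + f(14)) = ½(2.07944 + 2.63906) = 2.35925.
Running total after boundary: 16.6705.
k=1: B_{2}/(2)! × [f^{(1)}(14) − f^{(1)}(8)] = 1/12 × (0.0714286 − 0.125000) = -0.00446429.
After k=1: 16.6661.
k=2: B_{4}/(4)! × [f^{(3)}(14) − f^{(3)}(8)] = −1/720 × (0.000728863 − 0.00390625) = 4.41304e-06.
After k=2: 16.6661.
k=3: B_{6}/(6)! × [f^{(5)}(14) − f^{(5)}(8)] = 1/30240 × (4.46243e-05 − 0.000732422) = -2.27446e-08.
After k=3: 16.6661.
k=4: B_{8}/(8)! × [f^{(7)}(14) − f^{(7)}(8)] = −1/1209600 × (6.83024e-06 − 0.000343323) = 2.78185e-10.

S_4 ≈ 16.6661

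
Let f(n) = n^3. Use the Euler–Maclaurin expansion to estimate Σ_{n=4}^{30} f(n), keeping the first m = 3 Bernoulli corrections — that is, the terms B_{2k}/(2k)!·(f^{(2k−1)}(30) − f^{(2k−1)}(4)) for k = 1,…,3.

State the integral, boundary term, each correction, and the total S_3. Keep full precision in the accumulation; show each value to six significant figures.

S_3 ≈ 216189

Integral: ∫_4^30 x^3 dx = 202436.
½[f(4) + f(30)] = ½[64.0000 + 27000.0] = 13532.0.
Running total after boundary: 215968.
Correction k=1: B_{2}/2! · (f^{(1)}(30) − f^{(1)}(4)) = 1/12 · (2700.00 − 48.0000) = 221.000.
Partial sum through k=1: 216189.
Correction k=2: B_{4}/4! · (f^{(3)}(30) − f^{(3)}(4)) = −1/720 · (6.00000 − 6.00000) = 0.00000.
Partial sum through k=2: 216189.
Correction k=3: B_{6}/6! · (f^{(5)}(30) − f^{(5)}(4)) = 1/30240 · (0.00000 − 0.00000) = 0.00000.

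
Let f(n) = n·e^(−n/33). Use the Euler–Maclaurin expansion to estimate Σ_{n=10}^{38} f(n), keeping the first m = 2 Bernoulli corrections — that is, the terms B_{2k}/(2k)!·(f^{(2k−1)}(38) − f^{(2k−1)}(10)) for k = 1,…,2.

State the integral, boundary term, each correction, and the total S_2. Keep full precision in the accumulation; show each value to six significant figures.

Integral: ∫_10^38 x·e^(−x/33) dx = 307.284.
½[f(10) + f(38)] = ½[7.38577 + 12.0140] = 9.69987.
Running total after boundary: 316.983.
Correction k=1: B_{2}/2! · (f^{(1)}(38) − f^{(1)}(10)) = 1/12 · (-0.0479026 − 0.514766) = -0.0468890.
Partial sum through k=1: 316.937.
Correction k=2: B_{4}/4! · (f^{(3)}(38) − f^{(3)}(10)) = −1/720 · (0.000536650 − 0.00182913) = 1.79511e-06.

S_2 ≈ 316.937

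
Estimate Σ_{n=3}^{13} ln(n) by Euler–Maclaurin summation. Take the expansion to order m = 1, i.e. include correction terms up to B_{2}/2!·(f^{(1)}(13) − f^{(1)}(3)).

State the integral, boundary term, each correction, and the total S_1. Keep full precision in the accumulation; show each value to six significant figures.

S_1 ≈ 21.8589

∫_3^13 ln(x) dx evaluates to 20.0485.
Boundary: ½(f(3) + f(13)) = ½(1.09861 + 2.56495) = 1.83178.
So far: 21.8803.
Order-1 term: 1/12 · (0.0769231 − 0.333333) = -0.0213675.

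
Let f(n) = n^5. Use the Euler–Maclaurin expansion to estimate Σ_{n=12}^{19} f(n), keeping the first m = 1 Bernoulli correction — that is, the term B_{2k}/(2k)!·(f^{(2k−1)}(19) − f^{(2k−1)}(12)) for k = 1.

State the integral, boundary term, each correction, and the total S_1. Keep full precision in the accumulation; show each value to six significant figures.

Integral: ∫_12^19 x^5 dx = 7.34332e+06.
Endpoint term: (f(12) + f(19))/2 = (248832 + 2.47610e+06)/2 = 1.36247e+06.
So far: 8.70578e+06.
k=1: B_{2}/(2)! × [f^{(1)}(19) − f^{(1)}(12)] = 1/12 × (651605 − 103680) = 45660.4.

S_1 ≈ 8.75144e+06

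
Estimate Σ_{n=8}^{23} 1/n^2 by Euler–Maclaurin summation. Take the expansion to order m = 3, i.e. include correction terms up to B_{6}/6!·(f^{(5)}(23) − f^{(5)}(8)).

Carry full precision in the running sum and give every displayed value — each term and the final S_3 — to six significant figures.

The integral term ∫_8^23 1/x^2 dx = 0.0815217.
½[f(8) + f(23)] = ½[0.0156250 + 0.00189036] = 0.00875768.
Integral + boundary = 0.0902794.
k=1: B_{2}/(2)! × [f^{(1)}(23) − f^{(1)}(8)] = 1/12 × (-0.000164379 − (-0.00390625)) = 0.000311823.
After k=1: 0.0905912.
k=2: B_{4}/(4)! × [f^{(3)}(23) − f^{(3)}(8)] = −1/720 × (-3.72883e-06 − (-0.000732422)) = -1.01207e-06.
After k=2: 0.0905902.
k=3: B_{6}/(6)! × [f^{(5)}(23) − f^{(5)}(8)] = 1/30240 × (-2.11465e-07 − (-0.000343323)) = 1.13463e-08.

S_3 ≈ 0.0905902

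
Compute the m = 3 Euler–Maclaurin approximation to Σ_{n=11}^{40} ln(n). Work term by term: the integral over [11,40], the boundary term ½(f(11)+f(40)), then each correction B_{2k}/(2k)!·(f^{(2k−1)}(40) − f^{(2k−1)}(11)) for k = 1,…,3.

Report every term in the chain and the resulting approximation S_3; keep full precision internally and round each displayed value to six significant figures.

The integral term ∫_11^40 ln(x) dx = 92.1783.
Boundary: ½(f(11) + f(40)) = ½(2.39790 + 3.68888) = 3.04339.
Running total after boundary: 95.2217.
Order-1 term: 1/12 · (0.0250000 − 0.0909091) = -0.00549242.
Running total after k=1: 95.2162.
Order-2 term: −1/720 · (3.12500e-05 − 0.00150263) = 2.04358e-06.
Running total after k=2: 95.2162.
Order-3 term: 1/30240 · (2.34375e-07 − 0.000149021) = -4.92020e-09.

S_3 ≈ 95.2162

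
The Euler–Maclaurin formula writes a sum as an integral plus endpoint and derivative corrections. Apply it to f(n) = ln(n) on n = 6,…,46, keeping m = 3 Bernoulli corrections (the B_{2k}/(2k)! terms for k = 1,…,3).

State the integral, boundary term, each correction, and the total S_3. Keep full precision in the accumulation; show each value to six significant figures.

S_3 ≈ 128.165

The integral term ∫_6^46 ln(x) dx = 125.367.
Endpoint term: (f(6) + f(46))/2 = (1.79176 + 3.82864)/2 = 2.81020.
So far: 128.177.
Correction k=1: B_{2}/2! · (f^{(1)}(46) − f^{(1)}(6)) = 1/12 · (0.0217391 − 0.166667) = -0.0120773.
After k=1: 128.165.
Correction k=2: B_{4}/4! · (f^{(3)}(46) − f^{(3)}(6)) = −1/720 · (2.05474e-05 − 0.00925926) = 1.28315e-05.
After k=2: 128.165.
Correction k=3: B_{6}/6! · (f^{(5)}(46) − f^{(5)}(6)) = 1/30240 · (1.16526e-07 − 0.00308642) = -1.02060e-07.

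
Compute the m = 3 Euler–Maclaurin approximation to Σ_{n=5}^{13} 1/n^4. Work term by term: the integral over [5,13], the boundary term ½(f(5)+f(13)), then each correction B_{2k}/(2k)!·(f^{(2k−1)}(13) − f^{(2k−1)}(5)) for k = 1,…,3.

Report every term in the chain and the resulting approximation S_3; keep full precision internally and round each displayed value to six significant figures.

S_3 ≈ 0.00343620

The integral term ∫_5^13 1/x^4 dx = 0.00251494.
Boundary: ½(f(5) + f(13)) = ½(0.00160000 + 3.50128e-05) = 0.000817506.
Running total after boundary: 0.00333245.
k=1: B_{2}/(2)! × [f^{(1)}(13) − f^{(1)}(5)] = 1/12 × (-1.07732e-05 − (-0.00128000)) = 0.000105769.
After k=1: 0.00343822.
k=2: B_{4}/(4)! × [f^{(3)}(13) − f^{(3)}(5)] = −1/720 × (-1.91240e-06 − (-0.00153600)) = -2.13068e-06.
After k=2: 0.00343609.
k=3: B_{6}/(6)! × [f^{(5)}(13) − f^{(5)}(5)] = 1/30240 × (-6.33693e-07 − (-0.00344064)) = 1.13757e-07.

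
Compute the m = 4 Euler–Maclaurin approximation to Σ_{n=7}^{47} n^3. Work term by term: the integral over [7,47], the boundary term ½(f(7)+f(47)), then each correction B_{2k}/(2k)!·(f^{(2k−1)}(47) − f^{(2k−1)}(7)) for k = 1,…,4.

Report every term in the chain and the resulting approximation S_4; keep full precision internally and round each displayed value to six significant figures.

Integral: ∫_7^47 x^3 dx = 1.21932e+06.
Boundary: ½(f(7) + f(47)) = ½(343.000 + 103823) = 52083.0.
So far: 1.27140e+06.
k=1: B_{2}/(2)! × [f^{(1)}(47) − f^{(1)}(7)] = 1/12 × (6627.00 − 147.000) = 540.000.
Running total after k=1: 1.27194e+06.
k=2: B_{4}/(4)! × [f^{(3)}(47) − f^{(3)}(7)] = −1/720 × (6.00000 − 6.00000) = 0.00000.
Running total after k=2: 1.27194e+06.
k=3: B_{6}/(6)! × [f^{(5)}(47) − f^{(5)}(7)] = 1/30240 × (0.00000 − 0.00000) = 0.00000.
Running total after k=3: 1.27194e+06.
k=4: B_{8}/(8)! × [f^{(7)}(47) − f^{(7)}(7)] = −1/1209600 × (0.00000 − 0.00000) = 0.00000.

S_4 ≈ 1.27194e+06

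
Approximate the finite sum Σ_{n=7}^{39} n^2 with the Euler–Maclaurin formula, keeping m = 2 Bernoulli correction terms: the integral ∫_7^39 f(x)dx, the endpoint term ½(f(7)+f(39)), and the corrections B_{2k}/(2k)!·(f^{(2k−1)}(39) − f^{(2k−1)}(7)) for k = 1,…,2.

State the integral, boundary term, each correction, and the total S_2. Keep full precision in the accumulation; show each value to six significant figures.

The integral term ∫_7^39 x^2 dx = 19658.7.
Endpoint term: (f(7) + f(39))/2 = (49.0000 + 1521.00)/2 = 785.000.
Running total after boundary: 20443.7.
k=1: B_{2}/(2)! × [f^{(1)}(39) − f^{(1)}(7)] = 1/12 × (78.0000 − 14.0000) = 5.33333.
Running total after k=1: 20449.0.
k=2: B_{4}/(4)! × [f^{(3)}(39) − f^{(3)}(7)] = −1/720 × (0.00000 − 0.00000) = 0.00000.

S_2 ≈ 20449.0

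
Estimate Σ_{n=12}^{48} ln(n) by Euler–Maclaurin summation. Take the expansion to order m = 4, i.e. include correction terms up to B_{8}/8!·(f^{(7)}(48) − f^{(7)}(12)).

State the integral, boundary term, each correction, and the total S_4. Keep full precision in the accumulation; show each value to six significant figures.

S_4 ≈ 123.172

The integral term ∫_12^48 ln(x) dx = 119.999.
Endpoint term: (f(12) + f(48))/2 = (2.48491 + 3.87120)/2 = 3.17805.
Running total after boundary: 123.177.
Correction k=1: B_{2}/2! · (f^{(1)}(48) − f^{(1)}(12)) = 1/12 · (0.0208333 − 0.0833333) = -0.00520833.
Partial sum through k=1: 123.172.
Correction k=2: B_{4}/4! · (f^{(3)}(48) − f^{(3)}(12)) = −1/720 · (1.80845e-05 − 0.00115741) = 1.58239e-06.
Partial sum through k=2: 123.172.
Correction k=3: B_{6}/6! · (f^{(5)}(48) − f^{(5)}(12)) = 1/30240 · (9.41901e-08 − 9.64506e-05) = -3.18639e-09.
Partial sum through k=3: 123.172.
Correction k=4: B_{8}/8! · (f^{(7)}(48) − f^{(7)}(12)) = −1/1209600 · (1.22643e-09 − 2.00939e-05) = 1.66110e-11.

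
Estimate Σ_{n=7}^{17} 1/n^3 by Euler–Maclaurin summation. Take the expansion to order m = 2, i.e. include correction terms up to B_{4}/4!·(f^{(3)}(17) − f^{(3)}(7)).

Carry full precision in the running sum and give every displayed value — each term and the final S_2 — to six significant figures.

The integral term ∫_7^17 1/x^3 dx = 0.00847398.
½[f(7) + f(17)] = ½[0.00291545 + 0.000203542] = 0.00155950.
Integral + boundary = 0.0100335.
k=1: B_{2}/(2)! × [f^{(1)}(17) − f^{(1)}(7)] = 1/12 × (-3.59191e-05 − (-0.00124948)) = 0.000101130.
After k=1: 0.0101346.
k=2: B_{4}/(4)! × [f^{(3)}(17) − f^{(3)}(7)] = −1/720 × (-2.48575e-06 − (-0.000509992)) = -7.04869e-07.

S_2 ≈ 0.0101339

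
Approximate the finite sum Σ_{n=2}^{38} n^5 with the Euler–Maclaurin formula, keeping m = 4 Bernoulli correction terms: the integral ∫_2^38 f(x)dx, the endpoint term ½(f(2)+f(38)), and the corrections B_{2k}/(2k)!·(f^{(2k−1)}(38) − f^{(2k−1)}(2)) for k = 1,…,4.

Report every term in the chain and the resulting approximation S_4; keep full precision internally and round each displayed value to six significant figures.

Integral: ∫_2^38 x^5 dx = 5.01823e+08.
Endpoint term: (f(2) + f(38))/2 = (32.0000 + 7.92352e+07)/2 = 3.96176e+07.
So far: 5.41440e+08.
Order-1 term: 1/12 · (1.04257e+07 − 80.0000) = 868800.
Running total after k=1: 5.42309e+08.
Order-2 term: −1/720 · (86640.0 − 240.000) = -120.000.
Running total after k=2: 5.42309e+08.
Order-3 term: 1/30240 · (120.000 − 120.000) = 0.00000.
Running total after k=3: 5.42309e+08.
Order-4 term: −1/1209600 · (0.00000 − 0.00000) = 0.00000.

S_4 ≈ 5.42309e+08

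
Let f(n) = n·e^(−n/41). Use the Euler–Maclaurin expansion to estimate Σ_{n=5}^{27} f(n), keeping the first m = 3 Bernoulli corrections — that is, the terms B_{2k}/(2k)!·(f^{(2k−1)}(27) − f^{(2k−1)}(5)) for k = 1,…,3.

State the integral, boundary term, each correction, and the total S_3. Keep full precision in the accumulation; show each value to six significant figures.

Integral: ∫_5^27 x·e^(−x/41) dx = 226.379.
Boundary: ½(f(5) + f(27)) = ½(4.42596 + 13.9754) = 9.20069.
Integral + boundary = 235.580.
Correction k=1: B_{2}/2! · (f^{(1)}(27) − f^{(1)}(5)) = 1/12 · (0.176744 − 0.777241) = -0.0500414.
After k=1: 235.530.
Correction k=2: B_{4}/4! · (f^{(3)}(27) − f^{(3)}(5)) = −1/720 · (0.000720976 − 0.00151554) = 1.10356e-06.
After k=2: 235.530.
Correction k=3: B_{6}/6! · (f^{(5)}(27) − f^{(5)}(5)) = 1/30240 · (7.95247e-07 − 1.52809e-06) = -2.42341e-11.

S_3 ≈ 235.530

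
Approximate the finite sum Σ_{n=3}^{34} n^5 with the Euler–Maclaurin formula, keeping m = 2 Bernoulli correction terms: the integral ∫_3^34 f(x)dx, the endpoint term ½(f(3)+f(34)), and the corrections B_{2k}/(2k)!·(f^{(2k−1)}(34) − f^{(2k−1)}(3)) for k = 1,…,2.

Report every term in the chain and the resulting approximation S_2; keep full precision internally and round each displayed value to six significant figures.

S_2 ≈ 2.80742e+08

Integral: ∫_3^34 x^5 dx = 2.57467e+08.
½[f(3) + f(34)] = ½[243.000 + 4.54354e+07] = 2.27178e+07.
Running total after boundary: 2.80185e+08.
k=1: B_{2}/(2)! × [f^{(1)}(34) − f^{(1)}(3)] = 1/12 × (6.68168e+06 − 405.000) = 556773.
Partial sum through k=1: 2.80742e+08.
k=2: B_{4}/(4)! × [f^{(3)}(34) − f^{(3)}(3)] = −1/720 × (69360.0 − 540.000) = -95.5833.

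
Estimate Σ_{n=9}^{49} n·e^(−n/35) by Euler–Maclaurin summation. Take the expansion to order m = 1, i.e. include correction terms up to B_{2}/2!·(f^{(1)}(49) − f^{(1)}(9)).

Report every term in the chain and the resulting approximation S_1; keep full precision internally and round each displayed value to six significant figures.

S_1 ≈ 475.287

The integral term ∫_9^49 x·e^(−x/35) dx = 465.822.
Endpoint term: (f(9) + f(49))/2 = (6.95932 + 12.0833)/2 = 9.52129.
Integral + boundary = 475.343.
Order-1 term: 1/12 · (-0.0986388 − 0.574420) = -0.0560882.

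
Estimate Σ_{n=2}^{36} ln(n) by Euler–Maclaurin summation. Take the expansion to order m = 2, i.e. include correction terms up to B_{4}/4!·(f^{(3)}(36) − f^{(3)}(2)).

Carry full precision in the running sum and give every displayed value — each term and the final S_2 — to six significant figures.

S_2 ≈ 95.7197

The integral term ∫_2^36 ln(x) dx = 93.6204.
Endpoint term: (f(2) + f(36))/2 = (0.693147 + 3.58352)/2 = 2.13833.
So far: 95.7587.
Order-1 term: 1/12 · (0.0277778 − 0.500000) = -0.0393519.
Partial sum through k=1: 95.7194.
Order-2 term: −1/720 · (4.28669e-05 − 0.250000) = 0.000347163.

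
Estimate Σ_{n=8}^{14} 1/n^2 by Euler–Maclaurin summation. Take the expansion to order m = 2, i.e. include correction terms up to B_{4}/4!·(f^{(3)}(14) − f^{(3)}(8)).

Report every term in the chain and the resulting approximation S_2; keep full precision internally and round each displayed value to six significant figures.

Integral: ∫_8^14 1/x^2 dx = 0.0535714.
Endpoint term: (f(8) + f(14))/2 = (0.0156250 + 0.00510204)/2 = 0.0103635.
So far: 0.0639349.
Correction k=1: B_{2}/2! · (f^{(1)}(14) − f^{(1)}(8)) = 1/12 · (-0.000728863 − (-0.00390625)) = 0.000264782.
After k=1: 0.0641997.
Correction k=2: B_{4}/4! · (f^{(3)}(14) − f^{(3)}(8)) = −1/720 · (-4.46243e-05 − (-0.000732422)) = -9.55274e-07.

S_2 ≈ 0.0641988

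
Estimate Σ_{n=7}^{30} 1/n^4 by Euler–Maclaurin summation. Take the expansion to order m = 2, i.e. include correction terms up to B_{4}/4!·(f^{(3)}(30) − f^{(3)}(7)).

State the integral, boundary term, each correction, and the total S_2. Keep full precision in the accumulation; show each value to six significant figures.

S_2 ≈ 0.00118795

∫_7^30 1/x^4 dx evaluates to 0.000959472.
Boundary: ½(f(7) + f(30)) = ½(0.000416493 + 1.23457e-06) = 0.000208864.
So far: 0.00116834.
k=1: B_{2}/(2)! × [f^{(1)}(30) − f^{(1)}(7)] = 1/12 × (-1.64609e-07 − (-0.000237996)) = 1.98193e-05.
After k=1: 0.00118815.
k=2: B_{4}/(4)! × [f^{(3)}(30) − f^{(3)}(7)] = −1/720 × (-5.48697e-09 − (-0.000145712)) = -2.02370e-07.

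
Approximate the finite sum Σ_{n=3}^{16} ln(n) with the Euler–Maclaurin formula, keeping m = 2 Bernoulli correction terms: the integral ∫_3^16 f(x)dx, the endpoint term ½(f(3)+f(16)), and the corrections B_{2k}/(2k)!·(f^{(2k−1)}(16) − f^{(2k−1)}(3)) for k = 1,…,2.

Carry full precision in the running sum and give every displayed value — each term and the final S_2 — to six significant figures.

Integral: ∫_3^16 ln(x) dx = 28.0656.
Boundary: ½(f(3) + f(16)) = ½(1.09861 + 2.77259) = 1.93560.
Integral + boundary = 30.0012.
Order-1 term: 1/12 · (0.0625000 − 0.333333) = -0.0225694.
After k=1: 29.9786.
Order-2 term: −1/720 · (0.000488281 − 0.0740741) = 0.000102202.

S_2 ≈ 29.9787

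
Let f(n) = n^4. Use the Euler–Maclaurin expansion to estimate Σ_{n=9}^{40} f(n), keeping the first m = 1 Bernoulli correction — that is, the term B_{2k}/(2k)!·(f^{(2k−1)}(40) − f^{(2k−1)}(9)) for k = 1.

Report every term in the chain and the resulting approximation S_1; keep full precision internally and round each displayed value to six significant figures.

S_1 ≈ 2.17726e+07

∫_9^40 x^4 dx evaluates to 2.04682e+07.
Endpoint term: (f(9) + f(40))/2 = (6561.00 + 2.56000e+06)/2 = 1.28328e+06.
Integral + boundary = 2.17515e+07.
Order-1 term: 1/12 · (256000 − 2916.00) = 21090.3.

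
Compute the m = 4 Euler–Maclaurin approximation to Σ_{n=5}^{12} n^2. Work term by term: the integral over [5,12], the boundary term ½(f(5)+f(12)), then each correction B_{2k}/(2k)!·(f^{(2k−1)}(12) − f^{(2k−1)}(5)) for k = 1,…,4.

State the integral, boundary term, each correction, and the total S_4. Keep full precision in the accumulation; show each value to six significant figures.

S_4 ≈ 620.000

Integral: ∫_5^12 x^2 dx = 534.333.
½[f(5) + f(12)] = ½[25.0000 + 144.000] = 84.5000.
Running total after boundary: 618.833.
Order-1 term: 1/12 · (24.0000 − 10.0000) = 1.16667.
Partial sum through k=1: 620.000.
Order-2 term: −1/720 · (0.00000 − 0.00000) = 0.00000.
Partial sum through k=2: 620.000.
Order-3 term: 1/30240 · (0.00000 − 0.00000) = 0.00000.
Partial sum through k=3: 620.000.
Order-4 term: −1/1209600 · (0.00000 − 0.00000) = 0.00000.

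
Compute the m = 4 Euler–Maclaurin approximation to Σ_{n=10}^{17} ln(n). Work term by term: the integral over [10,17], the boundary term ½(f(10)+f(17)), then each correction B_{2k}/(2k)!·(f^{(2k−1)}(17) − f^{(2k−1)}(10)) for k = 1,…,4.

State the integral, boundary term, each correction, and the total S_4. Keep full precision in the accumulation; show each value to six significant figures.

S_4 ≈ 20.7032

∫_10^17 ln(x) dx evaluates to 18.1388.
½[f(10) + f(17)] = ½[2.30259 + 2.83321] = 2.56790.
Running total after boundary: 20.7067.
k=1: B_{2}/(2)! × [f^{(1)}(17) − f^{(1)}(10)] = 1/12 × (0.0588235 − 0.100000) = -0.00343137.
Partial sum through k=1: 20.7032.
k=2: B_{4}/(4)! × [f^{(3)}(17) − f^{(3)}(10)] = −1/720 × (0.000407083 − 0.00200000) = 2.21238e-06.
Partial sum through k=2: 20.7032.
k=3: B_{6}/(6)! × [f^{(5)}(17) − f^{(5)}(10)] = 1/30240 × (1.69031e-05 − 0.000240000) = -7.37754e-09.
Partial sum through k=3: 20.7032.
k=4: B_{8}/(8)! × [f^{(7)}(17) − f^{(7)}(10)] = −1/1209600 × (1.75465e-06 − 7.20000e-05) = 5.80732e-11.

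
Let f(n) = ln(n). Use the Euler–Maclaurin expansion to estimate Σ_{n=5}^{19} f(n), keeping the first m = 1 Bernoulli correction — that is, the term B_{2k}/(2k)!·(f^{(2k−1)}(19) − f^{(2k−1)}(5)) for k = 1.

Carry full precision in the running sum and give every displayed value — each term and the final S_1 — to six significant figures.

∫_5^19 ln(x) dx evaluates to 33.8972.
Endpoint term: (f(5) + f(19))/2 = (1.60944 + 2.94444)/2 = 2.27694.
Running total after boundary: 36.1741.
k=1: B_{2}/(2)! × [f^{(1)}(19) − f^{(1)}(5)] = 1/12 × (0.0526316 − 0.200000) = -0.0122807.

S_1 ≈ 36.1618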